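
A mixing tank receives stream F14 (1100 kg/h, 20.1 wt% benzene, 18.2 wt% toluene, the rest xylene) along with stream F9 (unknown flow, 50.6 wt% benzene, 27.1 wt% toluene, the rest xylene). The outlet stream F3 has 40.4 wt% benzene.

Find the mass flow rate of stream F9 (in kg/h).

Let F9 be the unknown flow. Total out = 1100 + F9.
benzene balance: 221.1 + 0.506·F9 = 0.404·(1100 + F9)
(0.506 − 0.404)·F9 = 0.404×1100 − 221.1 = 223.3
F9 = 223.3 / 0.102 = 2189.2 kg/h

2189 kg/h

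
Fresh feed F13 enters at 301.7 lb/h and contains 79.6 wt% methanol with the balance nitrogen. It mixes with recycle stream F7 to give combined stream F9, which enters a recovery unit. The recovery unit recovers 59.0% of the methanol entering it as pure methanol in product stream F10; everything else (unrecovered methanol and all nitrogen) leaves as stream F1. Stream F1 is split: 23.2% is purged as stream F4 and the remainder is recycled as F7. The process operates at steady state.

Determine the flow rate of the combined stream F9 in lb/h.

nitrogen enters only via F13 and leaves only via the purge: 301.7×0.204 = 0.232×(nitrogen in F1), and the recovery unit passes all nitrogen, so nitrogen in F9 = nitrogen in F1 = 265.29 lb/h.
methanol in F9: m_A = 301.7×0.796 + (1−0.232)·(1−0.590)·m_A, so m_A = 240.15/0.6851 = 350.53 lb/h.
F9 = 350.53 + 265.29 = 615.82 lb/h.

615.8 lb/h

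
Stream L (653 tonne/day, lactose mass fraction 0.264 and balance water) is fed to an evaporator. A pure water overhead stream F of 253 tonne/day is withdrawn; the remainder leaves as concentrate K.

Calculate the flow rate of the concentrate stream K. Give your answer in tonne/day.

400 tonne/day

Concentrate = 653 − 253 = 400 tonne/day.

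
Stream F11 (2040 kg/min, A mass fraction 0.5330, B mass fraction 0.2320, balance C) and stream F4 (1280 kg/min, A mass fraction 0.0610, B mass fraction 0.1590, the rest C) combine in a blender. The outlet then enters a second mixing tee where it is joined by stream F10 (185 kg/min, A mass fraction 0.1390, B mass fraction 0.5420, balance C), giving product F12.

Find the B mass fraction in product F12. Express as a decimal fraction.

0.2217

Overall, product flow = 3505 kg/min.
B in = 2040×0.232 + 1280×0.159 + 185×0.542 = 777.07 kg/min.
B fraction in F12 = 0.2217.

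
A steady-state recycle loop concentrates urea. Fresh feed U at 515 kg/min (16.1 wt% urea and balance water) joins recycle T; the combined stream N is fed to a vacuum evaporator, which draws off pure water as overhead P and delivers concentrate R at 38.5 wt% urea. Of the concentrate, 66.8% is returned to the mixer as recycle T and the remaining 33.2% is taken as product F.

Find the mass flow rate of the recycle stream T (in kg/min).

433.3 kg/min

Overall urea balance (none leaves overhead): urea in fresh feed = urea in product, i.e. 515×0.161 = (1−0.668)·R·0.385.
R = 82.915/(0.385×0.332) = 648.69 kg/min.
Recycle T = 0.668×648.69 = 433.32 kg/min.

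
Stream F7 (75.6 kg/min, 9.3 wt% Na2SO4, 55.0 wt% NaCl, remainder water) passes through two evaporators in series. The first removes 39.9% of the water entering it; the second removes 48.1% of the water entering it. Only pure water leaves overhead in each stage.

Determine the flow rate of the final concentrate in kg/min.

water in feed = 75.6×0.357 = 26.989 kg/min.
After stage 1: water left = (1−0.399)×26.989 = 16.221; stream total = 64.831 kg/min.
After stage 2: water left = (1−0.481)×16.221 = 8.4184; final concentrate = 57.029 kg/min.

57.03 kg/min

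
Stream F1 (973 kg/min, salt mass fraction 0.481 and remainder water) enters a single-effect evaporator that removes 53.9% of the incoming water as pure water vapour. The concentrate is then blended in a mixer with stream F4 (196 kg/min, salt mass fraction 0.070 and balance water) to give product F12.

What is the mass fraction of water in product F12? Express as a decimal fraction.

Vapour removed = 0.539×0.519×973 = 272.19 kg/min; concentrate = 700.81 kg/min.
water reaching the mixer = 232.8 (from concentrate) + 196×0.930 = 415.08 kg/min.
Product flow = 700.81 + 196 = 896.81 kg/min; water fraction = 0.463.

0.463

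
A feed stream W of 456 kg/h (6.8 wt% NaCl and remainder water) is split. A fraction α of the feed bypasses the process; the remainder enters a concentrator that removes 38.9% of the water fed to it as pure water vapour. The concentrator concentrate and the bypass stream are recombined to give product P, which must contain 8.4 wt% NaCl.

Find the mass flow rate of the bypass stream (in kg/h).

216.4 kg/h

All 456×0.068 = 31.008 kg/h of NaCl reaches P, so P = 31.008/0.084 = 369.14 kg/h and vapour = 86.857 kg/h.
The evaporator receives (1−α)·456 of feed at 0.932 water and removes 0.389 of that water:
0.389×0.932×(1−α)×456 = 86.857
(1−α) = 86.857/165.32 = 0.5254;  α = 0.4746.
Bypass flow = 0.4746×456 = 216.43 kg/h.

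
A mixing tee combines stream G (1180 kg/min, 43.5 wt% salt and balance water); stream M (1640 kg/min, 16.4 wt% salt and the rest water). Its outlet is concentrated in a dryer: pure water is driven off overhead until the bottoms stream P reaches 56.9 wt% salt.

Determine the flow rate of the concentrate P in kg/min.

1375 kg/min

salt entering = 1180×0.435 + 1640×0.164 = 782.26 kg/min.
All salt reports to P, so P = 782.26/0.569 = 1374.8 kg/min.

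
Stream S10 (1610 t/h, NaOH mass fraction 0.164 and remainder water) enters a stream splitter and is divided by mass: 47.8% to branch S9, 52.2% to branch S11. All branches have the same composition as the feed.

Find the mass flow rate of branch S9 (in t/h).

769.6 t/h

Branch S9 flow = 0.478×1610 = 769.58 t/h.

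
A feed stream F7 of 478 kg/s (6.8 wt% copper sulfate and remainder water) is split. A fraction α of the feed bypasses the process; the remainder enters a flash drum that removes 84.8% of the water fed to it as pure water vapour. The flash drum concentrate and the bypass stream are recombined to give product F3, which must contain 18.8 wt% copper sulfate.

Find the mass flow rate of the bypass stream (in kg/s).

91.95 kg/s

All 478×0.068 = 32.504 kg/s of copper sulfate reaches F3, so F3 = 32.504/0.188 = 172.89 kg/s and vapour = 305.11 kg/s.
The evaporator receives (1−α)·478 of feed at 0.932 water and removes 0.848 of that water:
0.848×0.932×(1−α)×478 = 305.11
(1−α) = 305.11/377.78 = 0.8076;  α = 0.1924.
Bypass flow = 0.1924×478 = 91.954 kg/s.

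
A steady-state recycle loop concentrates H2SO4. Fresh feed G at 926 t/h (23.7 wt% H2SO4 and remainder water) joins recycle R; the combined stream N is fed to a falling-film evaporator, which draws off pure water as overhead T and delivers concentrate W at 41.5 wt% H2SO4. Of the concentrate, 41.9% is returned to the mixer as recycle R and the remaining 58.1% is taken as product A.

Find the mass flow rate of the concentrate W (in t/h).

Overall H2SO4 balance (none leaves overhead): H2SO4 in fresh feed = H2SO4 in product, i.e. 926×0.237 = (1−0.419)·W·0.415.
W = 219.46/(0.415×0.581) = 910.2 t/h.

910.2 t/h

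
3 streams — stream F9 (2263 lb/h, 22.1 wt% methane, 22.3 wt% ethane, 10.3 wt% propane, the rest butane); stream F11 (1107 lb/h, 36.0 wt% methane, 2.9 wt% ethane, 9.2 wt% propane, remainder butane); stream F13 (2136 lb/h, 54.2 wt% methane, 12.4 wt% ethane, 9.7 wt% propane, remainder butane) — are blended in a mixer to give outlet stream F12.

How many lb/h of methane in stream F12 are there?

2056 lb/h

methane out = methane in = 2263×0.221 + 1107×0.360 + 2136×0.542 = 2056.4 lb/h.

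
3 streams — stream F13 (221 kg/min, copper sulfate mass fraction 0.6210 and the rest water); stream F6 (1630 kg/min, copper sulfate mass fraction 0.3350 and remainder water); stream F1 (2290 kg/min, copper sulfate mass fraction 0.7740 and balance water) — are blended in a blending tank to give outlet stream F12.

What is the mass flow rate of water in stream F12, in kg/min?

1685 kg/min

water out = water in = 221×0.379 + 1630×0.665 + 2290×0.226 = 1685.2 kg/min.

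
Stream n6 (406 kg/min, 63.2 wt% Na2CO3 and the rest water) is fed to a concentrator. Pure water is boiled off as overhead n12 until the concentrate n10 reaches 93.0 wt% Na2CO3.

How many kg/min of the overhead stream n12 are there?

Na2CO3 is conserved: 406×0.632 = 256.59 kg/min all reports to the concentrate.
Concentrate = 256.59/(target fraction) = 275.91 kg/min.
Overhead = 406 − 275.91 = 130.09 kg/min.

130.1 kg/min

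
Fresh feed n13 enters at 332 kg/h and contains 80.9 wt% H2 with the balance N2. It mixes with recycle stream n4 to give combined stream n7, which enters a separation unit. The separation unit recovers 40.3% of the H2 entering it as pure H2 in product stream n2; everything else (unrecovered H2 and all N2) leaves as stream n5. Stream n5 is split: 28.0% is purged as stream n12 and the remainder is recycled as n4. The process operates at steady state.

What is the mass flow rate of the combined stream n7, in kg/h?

697.5 kg/h

N2 enters only via n13 and leaves only via the purge: 332×0.191 = 0.280×(N2 in n5), and the separation unit passes all N2, so N2 in n7 = N2 in n5 = 226.47 kg/h.
H2 in n7: m_A = 332×0.809 + (1−0.280)·(1−0.403)·m_A, so m_A = 268.59/0.5702 = 471.07 kg/h.
n7 = 471.07 + 226.47 = 697.55 kg/h.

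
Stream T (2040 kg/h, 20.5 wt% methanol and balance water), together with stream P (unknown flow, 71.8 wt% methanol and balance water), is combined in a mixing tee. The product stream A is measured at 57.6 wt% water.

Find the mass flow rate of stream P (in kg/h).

Let P be the unknown flow. Total out = 2040 + P.
water balance: 1621.8 + 0.282·P = 0.576·(2040 + P)
(0.282 − 0.576)·P = 0.576×2040 − 1621.8 = -446.76
P = -446.76 / -0.294 = 1519.6 kg/h

1520 kg/h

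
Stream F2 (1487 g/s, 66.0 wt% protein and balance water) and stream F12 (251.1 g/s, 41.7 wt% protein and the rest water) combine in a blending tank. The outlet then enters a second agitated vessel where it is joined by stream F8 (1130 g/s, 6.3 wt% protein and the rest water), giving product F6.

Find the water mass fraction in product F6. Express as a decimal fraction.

Overall, product flow = 2868.1 g/s.
water in = 1487×0.340 + 251.1×0.583 + 1130×0.937 = 1710.8 g/s.
water fraction in F6 = 0.596.

0.596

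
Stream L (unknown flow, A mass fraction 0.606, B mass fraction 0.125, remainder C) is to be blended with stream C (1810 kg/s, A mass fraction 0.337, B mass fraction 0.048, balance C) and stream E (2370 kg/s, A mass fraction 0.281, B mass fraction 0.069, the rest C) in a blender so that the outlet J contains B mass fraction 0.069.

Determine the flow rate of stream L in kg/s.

Let L be the unknown flow. Total out = 4180 + L.
B balance: 250.41 + 0.125·L = 0.069·(4180 + L)
(0.125 − 0.069)·L = 0.069×4180 − 250.41 = 38.01
L = 38.01 / 0.056 = 678.75 kg/s

678.8 kg/s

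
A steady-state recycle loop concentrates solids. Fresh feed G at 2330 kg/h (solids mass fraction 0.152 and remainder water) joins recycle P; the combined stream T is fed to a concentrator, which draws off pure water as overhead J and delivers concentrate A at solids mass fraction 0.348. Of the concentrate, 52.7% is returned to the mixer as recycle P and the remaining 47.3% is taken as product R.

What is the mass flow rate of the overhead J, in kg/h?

Overall solids balance (none leaves overhead): solids in fresh feed = solids in product, i.e. 2330×0.152 = (1−0.527)·A·0.348.
A = 354.16/(0.348×0.473) = 2151.6 kg/h.
Recycle P = 0.527×2151.6 = 1133.9 kg/h.
Combined feed T = 2330 + 1133.9 = 3463.9 kg/h.
Overhead J = T − A = 3463.9 − 2151.6 = 1312.3 kg/h.

1312 kg/h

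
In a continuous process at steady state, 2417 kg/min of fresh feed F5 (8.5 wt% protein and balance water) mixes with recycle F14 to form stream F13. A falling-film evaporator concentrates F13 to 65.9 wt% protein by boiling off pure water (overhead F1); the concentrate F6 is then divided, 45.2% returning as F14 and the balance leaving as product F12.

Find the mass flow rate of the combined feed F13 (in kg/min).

Overall protein balance (none leaves overhead): protein in fresh feed = protein in product, i.e. 2417×0.085 = (1−0.452)·F6·0.659.
F6 = 205.45/(0.659×0.548) = 568.89 kg/min.
Recycle F14 = 0.452×568.89 = 257.14 kg/min.
Combined feed F13 = 2417 + 257.14 = 2674.1 kg/min.

2674 kg/min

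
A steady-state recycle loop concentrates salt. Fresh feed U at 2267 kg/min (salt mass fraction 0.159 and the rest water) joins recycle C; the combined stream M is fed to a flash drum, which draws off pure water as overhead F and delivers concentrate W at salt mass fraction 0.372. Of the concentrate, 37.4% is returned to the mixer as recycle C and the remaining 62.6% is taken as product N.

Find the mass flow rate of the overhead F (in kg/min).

Overall salt balance (none leaves overhead): salt in fresh feed = salt in product, i.e. 2267×0.159 = (1−0.374)·W·0.372.
W = 360.45/(0.372×0.626) = 1547.9 kg/min.
Recycle C = 0.374×1547.9 = 578.9 kg/min.
Combined feed M = 2267 + 578.9 = 2845.9 kg/min.
Overhead F = M − W = 2845.9 − 1547.9 = 1298 kg/min.

1298 kg/min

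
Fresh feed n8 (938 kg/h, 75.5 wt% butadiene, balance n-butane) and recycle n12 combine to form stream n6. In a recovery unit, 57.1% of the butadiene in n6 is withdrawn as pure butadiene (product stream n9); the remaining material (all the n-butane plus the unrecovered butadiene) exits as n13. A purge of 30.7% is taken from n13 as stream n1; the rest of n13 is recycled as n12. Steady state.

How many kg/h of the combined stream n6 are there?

1756 kg/h

n-butane enters only via n8 and leaves only via the purge: 938×0.245 = 0.307×(n-butane in n13), and the recovery unit passes all n-butane, so n-butane in n6 = n-butane in n13 = 748.57 kg/h.
butadiene in n6: m_A = 938×0.755 + (1−0.307)·(1−0.571)·m_A, so m_A = 708.19/0.7027 = 1007.8 kg/h.
n6 = 1007.8 + 748.57 = 1756.4 kg/h.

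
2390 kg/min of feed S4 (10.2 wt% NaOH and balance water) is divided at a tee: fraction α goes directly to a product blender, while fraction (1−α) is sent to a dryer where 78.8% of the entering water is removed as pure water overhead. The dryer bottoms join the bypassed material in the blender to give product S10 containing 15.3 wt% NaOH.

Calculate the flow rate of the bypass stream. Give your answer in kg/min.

1264 kg/min

All 2390×0.102 = 243.78 kg/min of NaOH reaches S10, so S10 = 243.78/0.153 = 1593.3 kg/min and vapour = 796.67 kg/min.
The evaporator receives (1−α)·2390 of feed at 0.898 water and removes 0.788 of that water:
0.788×0.898×(1−α)×2390 = 796.67
(1−α) = 796.67/1691.2 = 0.4711;  α = 0.5289.
Bypass flow = 0.5289×2390 = 1264.2 kg/min.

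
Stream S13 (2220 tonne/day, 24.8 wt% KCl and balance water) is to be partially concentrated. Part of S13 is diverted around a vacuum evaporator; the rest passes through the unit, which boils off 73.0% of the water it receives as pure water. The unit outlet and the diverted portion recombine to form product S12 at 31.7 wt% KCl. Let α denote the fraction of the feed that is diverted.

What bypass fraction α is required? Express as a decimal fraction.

0.603

All 2220×0.248 = 550.56 tonne/day of KCl reaches S12, so S12 = 550.56/0.317 = 1736.8 tonne/day and vapour = 483.22 tonne/day.
The evaporator receives (1−α)·2220 of feed at 0.752 water and removes 0.730 of that water:
0.730×0.752×(1−α)×2220 = 483.22
(1−α) = 483.22/1218.7 = 0.3965;  α = 0.6035.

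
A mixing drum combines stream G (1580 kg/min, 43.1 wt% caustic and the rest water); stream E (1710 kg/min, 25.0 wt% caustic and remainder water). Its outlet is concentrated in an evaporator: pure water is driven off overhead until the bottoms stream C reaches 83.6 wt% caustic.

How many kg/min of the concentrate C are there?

caustic entering = 1580×0.431 + 1710×0.250 = 1108.5 kg/min.
All caustic reports to C, so C = 1108.5/0.836 = 1325.9 kg/min.

1326 kg/min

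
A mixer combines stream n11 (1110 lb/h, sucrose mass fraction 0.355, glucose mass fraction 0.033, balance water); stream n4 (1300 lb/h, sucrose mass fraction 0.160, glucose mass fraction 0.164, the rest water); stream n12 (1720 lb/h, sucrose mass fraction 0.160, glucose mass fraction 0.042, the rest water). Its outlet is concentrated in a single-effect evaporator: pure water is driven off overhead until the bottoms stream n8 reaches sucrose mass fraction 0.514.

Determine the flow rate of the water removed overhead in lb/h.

2423 lb/h

sucrose entering = 1110×0.355 + 1300×0.160 + 1720×0.160 = 877.25 lb/h.
All sucrose reports to n8, so n8 = 877.25/0.514 = 1706.7 lb/h.
Total feed = 4130 lb/h; overhead = 4130 − 1706.7 = 2423.3 lb/h.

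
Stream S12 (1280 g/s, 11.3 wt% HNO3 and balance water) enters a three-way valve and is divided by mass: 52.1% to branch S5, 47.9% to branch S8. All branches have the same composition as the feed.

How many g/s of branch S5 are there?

666.9 g/s

Branch S5 flow = 0.521×1280 = 666.88 g/s.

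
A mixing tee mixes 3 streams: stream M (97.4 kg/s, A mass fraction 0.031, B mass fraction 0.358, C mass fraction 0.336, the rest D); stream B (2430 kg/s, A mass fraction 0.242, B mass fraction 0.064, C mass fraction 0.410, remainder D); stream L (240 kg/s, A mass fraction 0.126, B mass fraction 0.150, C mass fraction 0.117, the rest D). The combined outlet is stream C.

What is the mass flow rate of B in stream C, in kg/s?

226.4 kg/s

B out = B in = 97.4×0.358 + 2430×0.064 + 240×0.150 = 226.39 kg/s.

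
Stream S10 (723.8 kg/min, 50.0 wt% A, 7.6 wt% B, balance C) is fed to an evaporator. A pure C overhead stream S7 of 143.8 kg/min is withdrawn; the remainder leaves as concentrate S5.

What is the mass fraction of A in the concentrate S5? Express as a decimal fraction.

0.624

A is not removed: 723.8×0.500 = 361.9 kg/min of A enters S5.
Concentrate = 723.8 − 143.8 = 580 kg/min.
Mass fraction = 361.9/580 = 0.624.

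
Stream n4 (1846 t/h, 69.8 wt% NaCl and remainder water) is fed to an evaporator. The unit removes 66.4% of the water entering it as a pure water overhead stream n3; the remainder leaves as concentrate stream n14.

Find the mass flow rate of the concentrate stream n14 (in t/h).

1476 t/h

water entering = 1846×0.302 = 557.49 t/h; overhead removed = 0.664×557.49 = 370.17 t/h.
Concentrate = 1846 − 370.17 = 1475.8 t/h.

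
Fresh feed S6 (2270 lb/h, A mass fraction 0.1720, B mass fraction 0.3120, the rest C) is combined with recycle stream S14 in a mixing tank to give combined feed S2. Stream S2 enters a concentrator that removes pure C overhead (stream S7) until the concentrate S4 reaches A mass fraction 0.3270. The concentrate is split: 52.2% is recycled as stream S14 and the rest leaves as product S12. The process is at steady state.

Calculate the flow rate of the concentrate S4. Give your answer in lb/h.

Overall A balance (none leaves overhead): A in fresh feed = A in product, i.e. 2270×0.172 = (1−0.522)·S4·0.327.
S4 = 390.44/(0.327×0.478) = 2497.9 lb/h.

2498 lb/h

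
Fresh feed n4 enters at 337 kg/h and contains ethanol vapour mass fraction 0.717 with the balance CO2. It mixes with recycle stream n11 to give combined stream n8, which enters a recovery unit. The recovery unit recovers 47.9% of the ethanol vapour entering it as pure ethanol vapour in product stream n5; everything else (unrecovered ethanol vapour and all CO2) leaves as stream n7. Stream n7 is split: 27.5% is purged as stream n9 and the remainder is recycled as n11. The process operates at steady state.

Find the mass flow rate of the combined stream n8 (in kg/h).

CO2 enters only via n4 and leaves only via the purge: 337×0.283 = 0.275×(CO2 in n7), and the recovery unit passes all CO2, so CO2 in n8 = CO2 in n7 = 346.8 kg/h.
ethanol vapour in n8: m_A = 337×0.717 + (1−0.275)·(1−0.479)·m_A, so m_A = 241.63/0.6223 = 388.3 kg/h.
n8 = 388.3 + 346.8 = 735.1 kg/h.

735.1 kg/h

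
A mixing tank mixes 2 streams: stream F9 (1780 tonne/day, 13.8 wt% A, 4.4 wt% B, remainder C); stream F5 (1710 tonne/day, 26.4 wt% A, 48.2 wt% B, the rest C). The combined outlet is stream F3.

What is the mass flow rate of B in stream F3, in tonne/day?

902.5 tonne/day

B out = B in = 1780×0.044 + 1710×0.482 = 902.54 tonne/day.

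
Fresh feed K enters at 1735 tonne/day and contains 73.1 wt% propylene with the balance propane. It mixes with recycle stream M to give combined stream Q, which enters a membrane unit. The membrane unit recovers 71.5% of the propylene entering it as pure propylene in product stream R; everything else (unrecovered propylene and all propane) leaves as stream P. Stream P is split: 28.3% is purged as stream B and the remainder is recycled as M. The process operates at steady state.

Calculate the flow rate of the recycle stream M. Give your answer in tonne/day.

propane enters only via K and leaves only via the purge: 1735×0.269 = 0.283×(propane in P), and the membrane unit passes all propane, so propane in Q = propane in P = 1649.2 tonne/day.
propylene in Q: m_A = 1735×0.731 + (1−0.283)·(1−0.715)·m_A, so m_A = 1268.3/0.7957 = 1594 tonne/day.
P = (1−0.715)×1594 + 1649.2 = 2103.5 tonne/day.
Recycle M = (1−0.283)×2103.5 = 1508.2 tonne/day.

1508 tonne/day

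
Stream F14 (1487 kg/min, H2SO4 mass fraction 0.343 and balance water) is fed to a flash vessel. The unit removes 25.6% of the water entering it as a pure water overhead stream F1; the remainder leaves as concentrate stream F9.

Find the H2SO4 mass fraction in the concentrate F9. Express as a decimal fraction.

H2SO4 is not removed: 1487×0.343 = 510.04 kg/min of H2SO4 enters F9.
water entering = 1487×0.657 = 976.96 kg/min; overhead removed = 0.256×976.96 = 250.1 kg/min.
Concentrate = 1487 − 250.1 = 1236.9 kg/min.
Mass fraction = 510.04/1236.9 = 0.412.

0.412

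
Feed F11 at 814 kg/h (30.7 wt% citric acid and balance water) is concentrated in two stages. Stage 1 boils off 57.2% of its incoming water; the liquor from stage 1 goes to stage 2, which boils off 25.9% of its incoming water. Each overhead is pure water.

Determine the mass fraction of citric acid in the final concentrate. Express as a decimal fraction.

0.5828

water in feed = 814×0.693 = 564.1 kg/h.
After stage 1: water left = (1−0.572)×564.1 = 241.44; stream total = 491.33 kg/h.
After stage 2: water left = (1−0.259)×241.44 = 178.9; final concentrate = 428.8 kg/h.
citric acid fraction = 249.9/428.8 = 0.5828.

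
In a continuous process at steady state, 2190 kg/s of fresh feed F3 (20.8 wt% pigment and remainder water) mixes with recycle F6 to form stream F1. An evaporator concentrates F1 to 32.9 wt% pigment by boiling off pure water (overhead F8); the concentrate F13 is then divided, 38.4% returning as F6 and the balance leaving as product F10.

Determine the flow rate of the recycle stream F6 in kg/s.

Overall pigment balance (none leaves overhead): pigment in fresh feed = pigment in product, i.e. 2190×0.208 = (1−0.384)·F13·0.329.
F13 = 455.52/(0.329×0.616) = 2247.7 kg/s.
Recycle F6 = 0.384×2247.7 = 863.1 kg/s.

863.1 kg/s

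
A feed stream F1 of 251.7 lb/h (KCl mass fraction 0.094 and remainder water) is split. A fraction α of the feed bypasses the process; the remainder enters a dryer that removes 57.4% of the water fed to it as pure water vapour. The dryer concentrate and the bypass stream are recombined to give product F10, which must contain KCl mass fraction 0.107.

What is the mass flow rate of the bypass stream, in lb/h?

All 251.7×0.094 = 23.66 lb/h of KCl reaches F10, so F10 = 23.66/0.107 = 221.12 lb/h and vapour = 30.58 lb/h.
The evaporator receives (1−α)·251.7 of feed at 0.906 water and removes 0.574 of that water:
0.574×0.906×(1−α)×251.7 = 30.58
(1−α) = 30.58/130.9 = 0.2336;  α = 0.7664.
Bypass flow = 0.7664×251.7 = 192.9 lb/h.

192.9 lb/h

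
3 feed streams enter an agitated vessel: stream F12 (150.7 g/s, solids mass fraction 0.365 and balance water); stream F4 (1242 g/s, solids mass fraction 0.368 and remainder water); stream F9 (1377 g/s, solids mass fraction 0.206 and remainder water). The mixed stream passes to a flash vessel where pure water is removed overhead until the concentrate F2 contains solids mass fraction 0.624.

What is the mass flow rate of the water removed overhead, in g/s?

1495 g/s

solids entering = 150.7×0.365 + 1242×0.368 + 1377×0.206 = 795.72 g/s.
All solids reports to F2, so F2 = 795.72/0.624 = 1275.2 g/s.
Total feed = 2769.7 g/s; overhead = 2769.7 − 1275.2 = 1494.5 g/s.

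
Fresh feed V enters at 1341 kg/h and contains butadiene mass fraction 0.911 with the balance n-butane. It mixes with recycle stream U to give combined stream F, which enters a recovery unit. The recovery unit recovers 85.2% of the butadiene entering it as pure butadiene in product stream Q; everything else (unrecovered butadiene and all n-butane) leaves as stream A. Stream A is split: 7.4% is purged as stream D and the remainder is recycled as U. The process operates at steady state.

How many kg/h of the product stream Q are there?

butadiene in F: m_A = 1341×0.911 + (1−0.074)·(1−0.852)·m_A, so m_A = 1221.7/0.8630 = 1415.7 kg/h.
Product Q = 0.852×1415.7 = 1206.1 kg/h.

1206 kg/h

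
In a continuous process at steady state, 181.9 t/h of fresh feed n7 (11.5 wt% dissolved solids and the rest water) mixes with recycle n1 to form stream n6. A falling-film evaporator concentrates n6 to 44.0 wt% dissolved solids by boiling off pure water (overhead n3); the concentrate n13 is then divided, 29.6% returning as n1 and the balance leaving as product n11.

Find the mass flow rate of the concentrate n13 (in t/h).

Overall dissolved solids balance (none leaves overhead): dissolved solids in fresh feed = dissolved solids in product, i.e. 181.9×0.115 = (1−0.296)·n13·0.440.
n13 = 20.919/(0.440×0.704) = 67.531 t/h.

67.53 t/h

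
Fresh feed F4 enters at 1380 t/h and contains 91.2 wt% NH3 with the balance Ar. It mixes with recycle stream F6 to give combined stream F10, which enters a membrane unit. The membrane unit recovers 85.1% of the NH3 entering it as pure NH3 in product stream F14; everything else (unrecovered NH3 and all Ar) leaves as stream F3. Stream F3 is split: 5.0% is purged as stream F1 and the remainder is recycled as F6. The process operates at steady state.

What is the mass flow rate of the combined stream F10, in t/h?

Ar enters only via F4 and leaves only via the purge: 1380×0.088 = 0.050×(Ar in F3), and the membrane unit passes all Ar, so Ar in F10 = Ar in F3 = 2428.8 t/h.
NH3 in F10: m_A = 1380×0.912 + (1−0.050)·(1−0.851)·m_A, so m_A = 1258.6/0.8584 = 1466.1 t/h.
F10 = 1466.1 + 2428.8 = 3894.9 t/h.

3895 t/h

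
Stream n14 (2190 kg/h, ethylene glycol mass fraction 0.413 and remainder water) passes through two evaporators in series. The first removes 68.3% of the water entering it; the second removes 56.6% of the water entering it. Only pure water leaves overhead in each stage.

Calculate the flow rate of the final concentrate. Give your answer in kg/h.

1081 kg/h

water in feed = 2190×0.587 = 1285.5 kg/h.
After stage 1: water left = (1−0.683)×1285.5 = 407.51; stream total = 1312 kg/h.
After stage 2: water left = (1−0.566)×407.51 = 176.86; final concentrate = 1081.3 kg/h.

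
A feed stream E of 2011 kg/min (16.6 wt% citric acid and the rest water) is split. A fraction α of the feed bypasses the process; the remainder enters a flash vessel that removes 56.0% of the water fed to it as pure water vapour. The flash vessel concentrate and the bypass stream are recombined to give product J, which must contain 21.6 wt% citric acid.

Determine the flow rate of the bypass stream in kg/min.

All 2011×0.166 = 333.83 kg/min of citric acid reaches J, so J = 333.83/0.216 = 1545.5 kg/min and vapour = 465.51 kg/min.
The evaporator receives (1−α)·2011 of feed at 0.834 water and removes 0.560 of that water:
0.560×0.834×(1−α)×2011 = 465.51
(1−α) = 465.51/939.22 = 0.4956;  α = 0.5044.
Bypass flow = 0.5044×2011 = 1014.3 kg/min.

1014 kg/min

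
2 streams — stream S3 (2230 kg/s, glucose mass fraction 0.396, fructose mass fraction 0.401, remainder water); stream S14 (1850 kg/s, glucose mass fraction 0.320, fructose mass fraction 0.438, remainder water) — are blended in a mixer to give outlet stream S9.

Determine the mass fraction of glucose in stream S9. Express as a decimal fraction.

0.362

Total flow out = 2230 + 1850 = 4080 kg/s.
glucose in = 2230×0.396 + 1850×0.320 = 1475.1 kg/s.
glucose mass fraction in S9 = 1475.1/4080 = 0.362.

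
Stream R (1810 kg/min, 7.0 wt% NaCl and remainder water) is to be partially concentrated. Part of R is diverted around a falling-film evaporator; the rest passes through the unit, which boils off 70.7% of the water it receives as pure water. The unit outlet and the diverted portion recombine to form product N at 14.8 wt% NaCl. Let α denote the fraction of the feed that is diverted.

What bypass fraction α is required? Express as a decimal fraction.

All 1810×0.070 = 126.7 kg/min of NaCl reaches N, so N = 126.7/0.148 = 856.08 kg/min and vapour = 953.92 kg/min.
The evaporator receives (1−α)·1810 of feed at 0.930 water and removes 0.707 of that water:
0.707×0.930×(1−α)×1810 = 953.92
(1−α) = 953.92/1190.1 = 0.8015;  α = 0.1985.

0.198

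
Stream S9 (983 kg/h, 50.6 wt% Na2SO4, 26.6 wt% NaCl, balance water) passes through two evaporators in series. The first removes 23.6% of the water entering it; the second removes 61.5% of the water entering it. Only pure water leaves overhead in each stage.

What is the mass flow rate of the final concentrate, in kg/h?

water in feed = 983×0.228 = 224.12 kg/h.
After stage 1: water left = (1−0.236)×224.12 = 171.23; stream total = 930.11 kg/h.
After stage 2: water left = (1−0.615)×171.23 = 65.924; final concentrate = 824.8 kg/h.

824.8 kg/h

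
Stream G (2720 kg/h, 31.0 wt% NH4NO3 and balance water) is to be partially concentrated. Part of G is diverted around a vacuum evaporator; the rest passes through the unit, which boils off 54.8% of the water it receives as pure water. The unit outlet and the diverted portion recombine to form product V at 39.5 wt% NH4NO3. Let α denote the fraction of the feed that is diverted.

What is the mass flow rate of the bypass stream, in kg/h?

All 2720×0.310 = 843.2 kg/h of NH4NO3 reaches V, so V = 843.2/0.395 = 2134.7 kg/h and vapour = 585.32 kg/h.
The evaporator receives (1−α)·2720 of feed at 0.690 water and removes 0.548 of that water:
0.548×0.690×(1−α)×2720 = 585.32
(1−α) = 585.32/1028.5 = 0.5691;  α = 0.4309.
Bypass flow = 0.4309×2720 = 1172 kg/h.

1172 kg/h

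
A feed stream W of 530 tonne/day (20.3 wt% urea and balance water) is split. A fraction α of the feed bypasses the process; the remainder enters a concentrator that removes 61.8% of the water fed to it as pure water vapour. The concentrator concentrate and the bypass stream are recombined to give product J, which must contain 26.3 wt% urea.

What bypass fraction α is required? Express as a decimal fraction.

0.537

All 530×0.203 = 107.59 tonne/day of urea reaches J, so J = 107.59/0.263 = 409.09 tonne/day and vapour = 120.91 tonne/day.
The evaporator receives (1−α)·530 of feed at 0.797 water and removes 0.618 of that water:
0.618×0.797×(1−α)×530 = 120.91
(1−α) = 120.91/261.05 = 0.4632;  α = 0.5368.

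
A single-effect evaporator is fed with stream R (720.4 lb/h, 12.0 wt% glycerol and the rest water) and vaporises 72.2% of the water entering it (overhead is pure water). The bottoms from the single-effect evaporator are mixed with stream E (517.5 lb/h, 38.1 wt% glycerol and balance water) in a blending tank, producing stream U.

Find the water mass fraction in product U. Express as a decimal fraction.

Vapour removed = 0.722×0.880×720.4 = 457.71 lb/h; concentrate = 262.69 lb/h.
water reaching the mixer = 176.24 (from concentrate) + 517.5×0.619 = 496.57 lb/h.
Product flow = 262.69 + 517.5 = 780.19 lb/h; water fraction = 0.636.

0.636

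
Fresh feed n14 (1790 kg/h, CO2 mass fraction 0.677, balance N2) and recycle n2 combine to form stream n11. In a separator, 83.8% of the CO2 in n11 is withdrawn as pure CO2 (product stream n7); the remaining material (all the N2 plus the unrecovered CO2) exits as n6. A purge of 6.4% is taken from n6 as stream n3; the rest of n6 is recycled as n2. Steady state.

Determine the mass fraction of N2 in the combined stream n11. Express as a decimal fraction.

0.863

N2 enters only via n14 and leaves only via the purge: 1790×0.323 = 0.064×(N2 in n6), and the separator passes all N2, so N2 in n11 = N2 in n6 = 9033.9 kg/h.
CO2 in n11: m_A = 1790×0.677 + (1−0.064)·(1−0.838)·m_A, so m_A = 1211.8/0.8484 = 1428.4 kg/h.
n11 = 1428.4 + 9033.9 = 10462 kg/h.
N2 fraction in n11 = 9033.9/10462 = 0.863.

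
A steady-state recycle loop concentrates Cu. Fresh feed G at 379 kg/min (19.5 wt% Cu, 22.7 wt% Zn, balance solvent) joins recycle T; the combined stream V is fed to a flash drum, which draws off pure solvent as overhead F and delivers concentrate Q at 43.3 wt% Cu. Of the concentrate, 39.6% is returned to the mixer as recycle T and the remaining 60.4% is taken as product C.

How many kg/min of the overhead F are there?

208.3 kg/min

Overall Cu balance (none leaves overhead): Cu in fresh feed = Cu in product, i.e. 379×0.195 = (1−0.396)·Q·0.433.
Q = 73.905/(0.433×0.604) = 282.58 kg/min.
Recycle T = 0.396×282.58 = 111.9 kg/min.
Combined feed V = 379 + 111.9 = 490.9 kg/min.
Overhead F = V − Q = 490.9 − 282.58 = 208.32 kg/min.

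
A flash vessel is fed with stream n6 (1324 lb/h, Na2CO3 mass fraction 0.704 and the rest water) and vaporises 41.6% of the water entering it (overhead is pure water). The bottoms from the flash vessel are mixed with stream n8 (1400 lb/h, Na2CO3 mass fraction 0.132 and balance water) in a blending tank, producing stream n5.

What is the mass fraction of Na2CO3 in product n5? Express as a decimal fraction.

0.436

Vapour removed = 0.416×0.296×1324 = 163.03 lb/h; concentrate = 1161 lb/h.
Na2CO3 reaching the mixer = 932.1 (from concentrate) + 1400×0.132 = 1116.9 lb/h.
Product flow = 1161 + 1400 = 2561 lb/h; Na2CO3 fraction = 0.436.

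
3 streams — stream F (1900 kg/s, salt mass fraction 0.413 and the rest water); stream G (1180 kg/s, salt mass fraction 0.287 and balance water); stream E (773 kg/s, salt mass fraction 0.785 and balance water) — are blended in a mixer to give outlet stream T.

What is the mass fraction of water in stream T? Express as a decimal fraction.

0.551

Total flow out = 1900 + 1180 + 773 = 3853 kg/s.
water in = 1900×0.587 + 1180×0.713 + 773×0.215 = 2122.8 kg/s.
water mass fraction in T = 2122.8/3853 = 0.551.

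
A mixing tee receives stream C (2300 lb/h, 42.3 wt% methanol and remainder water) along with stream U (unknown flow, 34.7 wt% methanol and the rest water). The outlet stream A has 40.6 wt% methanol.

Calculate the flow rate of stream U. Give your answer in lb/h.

662.7 lb/h

Let U be the unknown flow. Total out = 2300 + U.
methanol balance: 972.9 + 0.347·U = 0.406·(2300 + U)
(0.347 − 0.406)·U = 0.406×2300 − 972.9 = -39.1
U = -39.1 / -0.059 = 662.71 lb/h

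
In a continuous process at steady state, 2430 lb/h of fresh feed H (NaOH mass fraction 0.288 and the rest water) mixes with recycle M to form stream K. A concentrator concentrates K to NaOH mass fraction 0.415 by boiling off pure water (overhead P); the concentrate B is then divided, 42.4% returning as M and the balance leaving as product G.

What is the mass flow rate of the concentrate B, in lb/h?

Overall NaOH balance (none leaves overhead): NaOH in fresh feed = NaOH in product, i.e. 2430×0.288 = (1−0.424)·B·0.415.
B = 699.84/(0.415×0.576) = 2927.7 lb/h.

2928 lb/h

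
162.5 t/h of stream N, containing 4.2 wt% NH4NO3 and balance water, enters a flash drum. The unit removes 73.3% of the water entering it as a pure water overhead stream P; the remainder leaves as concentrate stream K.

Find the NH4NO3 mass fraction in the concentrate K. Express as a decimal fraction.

NH4NO3 is not removed: 162.5×0.042 = 6.825 t/h of NH4NO3 enters K.
water entering = 162.5×0.958 = 155.67 t/h; overhead removed = 0.733×155.67 = 114.11 t/h.
Concentrate = 162.5 − 114.11 = 48.39 t/h.
Mass fraction = 6.825/48.39 = 0.141.

0.141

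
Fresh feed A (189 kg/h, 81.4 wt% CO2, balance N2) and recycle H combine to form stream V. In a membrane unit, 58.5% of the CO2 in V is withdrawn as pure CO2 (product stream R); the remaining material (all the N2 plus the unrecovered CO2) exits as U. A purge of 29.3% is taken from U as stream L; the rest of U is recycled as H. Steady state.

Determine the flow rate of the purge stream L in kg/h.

61.63 kg/h

N2 enters only via A and leaves only via the purge: 189×0.186 = 0.293×(N2 in U), and the membrane unit passes all N2, so N2 in V = N2 in U = 119.98 kg/h.
CO2 in V: m_A = 189×0.814 + (1−0.293)·(1−0.585)·m_A, so m_A = 153.85/0.7066 = 217.73 kg/h.
U = (1−0.585)×217.73 + 119.98 = 210.34 kg/h.
Purge L = 0.293×210.34 = 61.629 kg/h.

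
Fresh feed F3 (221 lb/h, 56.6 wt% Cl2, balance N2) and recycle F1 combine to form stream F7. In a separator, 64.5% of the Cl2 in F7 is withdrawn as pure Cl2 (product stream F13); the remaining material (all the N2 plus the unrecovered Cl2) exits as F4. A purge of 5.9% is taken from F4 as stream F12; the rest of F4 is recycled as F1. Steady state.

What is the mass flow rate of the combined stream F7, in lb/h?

1813 lb/h

N2 enters only via F3 and leaves only via the purge: 221×0.434 = 0.059×(N2 in F4), and the separator passes all N2, so N2 in F7 = N2 in F4 = 1625.7 lb/h.
Cl2 in F7: m_A = 221×0.566 + (1−0.059)·(1−0.645)·m_A, so m_A = 125.09/0.6659 = 187.83 lb/h.
F7 = 187.83 + 1625.7 = 1813.5 lb/h.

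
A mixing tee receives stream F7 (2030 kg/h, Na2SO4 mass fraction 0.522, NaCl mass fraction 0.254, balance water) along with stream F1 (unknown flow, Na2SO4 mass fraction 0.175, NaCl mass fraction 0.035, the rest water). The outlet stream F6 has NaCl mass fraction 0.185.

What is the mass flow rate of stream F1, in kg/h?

933.8 kg/h

Let F1 be the unknown flow. Total out = 2030 + F1.
NaCl balance: 515.62 + 0.035·F1 = 0.185·(2030 + F1)
(0.035 − 0.185)·F1 = 0.185×2030 − 515.62 = -140.07
F1 = -140.07 / -0.150 = 933.8 kg/h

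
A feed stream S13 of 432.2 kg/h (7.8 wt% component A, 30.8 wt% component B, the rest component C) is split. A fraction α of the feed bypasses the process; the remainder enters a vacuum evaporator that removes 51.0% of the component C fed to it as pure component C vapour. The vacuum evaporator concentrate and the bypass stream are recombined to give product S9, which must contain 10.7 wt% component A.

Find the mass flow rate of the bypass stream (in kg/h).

58.12 kg/h

All 432.2×0.078 = 33.712 kg/h of component A reaches S9, so S9 = 33.712/0.107 = 315.06 kg/h and vapour = 117.14 kg/h.
The evaporator receives (1−α)·432.2 of feed at 0.614 component C and removes 0.510 of that component C:
0.510×0.614×(1−α)×432.2 = 117.14
(1−α) = 117.14/135.34 = 0.8655;  α = 0.1345.
Bypass flow = 0.1345×432.2 = 58.123 kg/h.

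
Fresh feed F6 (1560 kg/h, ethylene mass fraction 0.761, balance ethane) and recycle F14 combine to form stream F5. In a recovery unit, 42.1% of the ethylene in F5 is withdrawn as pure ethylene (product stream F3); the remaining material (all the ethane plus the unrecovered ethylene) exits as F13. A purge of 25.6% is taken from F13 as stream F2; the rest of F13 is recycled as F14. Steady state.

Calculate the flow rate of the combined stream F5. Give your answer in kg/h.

3542 kg/h

ethane enters only via F6 and leaves only via the purge: 1560×0.239 = 0.256×(ethane in F13), and the recovery unit passes all ethane, so ethane in F5 = ethane in F13 = 1456.4 kg/h.
ethylene in F5: m_A = 1560×0.761 + (1−0.256)·(1−0.421)·m_A, so m_A = 1187.2/0.5692 = 2085.6 kg/h.
F5 = 2085.6 + 1456.4 = 3542 kg/h.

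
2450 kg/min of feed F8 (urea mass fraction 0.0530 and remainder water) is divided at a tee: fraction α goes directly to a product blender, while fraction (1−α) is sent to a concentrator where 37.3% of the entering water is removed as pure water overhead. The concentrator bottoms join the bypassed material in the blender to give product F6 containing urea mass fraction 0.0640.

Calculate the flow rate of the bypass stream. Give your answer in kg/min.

1258 kg/min

All 2450×0.053 = 129.85 kg/min of urea reaches F6, so F6 = 129.85/0.064 = 2028.9 kg/min and vapour = 421.09 kg/min.
The evaporator receives (1−α)·2450 of feed at 0.947 water and removes 0.373 of that water:
0.373×0.947×(1−α)×2450 = 421.09
(1−α) = 421.09/865.42 = 0.4866;  α = 0.5134.
Bypass flow = 0.5134×2450 = 1257.9 kg/min.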